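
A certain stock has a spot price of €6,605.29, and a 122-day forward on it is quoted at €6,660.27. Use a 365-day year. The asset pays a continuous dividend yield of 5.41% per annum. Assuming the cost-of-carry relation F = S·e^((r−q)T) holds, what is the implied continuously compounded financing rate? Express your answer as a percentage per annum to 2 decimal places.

7.89%

From F = S·e^((r−q)T): (r − q) = ln(F/S)/T
ln(6660.27/6605.29) = ln(1.008324) = 0.008290
(r − q) = 0.008290 / (122/365) = 0.024802
r = ln(F/S)/T + q = 0.024802 + 0.0541 = 0.078902
r = 7.89%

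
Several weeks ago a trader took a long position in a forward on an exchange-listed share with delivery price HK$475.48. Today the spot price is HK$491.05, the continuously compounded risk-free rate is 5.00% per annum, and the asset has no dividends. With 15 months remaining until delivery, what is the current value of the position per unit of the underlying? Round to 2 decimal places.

Current fair forward for the remaining 15 months: F = S·e^(r·T), r = 0.0500
F = 491.05 · e^(0.0500 × 15/12) = 491.05 × 1.064494 = 522.7198
Value of long forward = (F − K)·e^(−rT) = (522.7198 − 475.48) · e^(−0.0500·15/12)
= 47.2398 × 0.939413 = 44.38

HK$44.38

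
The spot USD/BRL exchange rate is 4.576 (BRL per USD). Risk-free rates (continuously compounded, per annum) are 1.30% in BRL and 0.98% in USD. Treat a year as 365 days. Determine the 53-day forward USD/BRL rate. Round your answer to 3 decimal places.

4.578

F = S·e^((r_BRL − r_USD)T) = 4.576 · e^((0.0130 − 0.0098) × 53/365)
= 4.576 · e^0.000465 = 4.576 × 1.000465
F = 4.578 BRL per USD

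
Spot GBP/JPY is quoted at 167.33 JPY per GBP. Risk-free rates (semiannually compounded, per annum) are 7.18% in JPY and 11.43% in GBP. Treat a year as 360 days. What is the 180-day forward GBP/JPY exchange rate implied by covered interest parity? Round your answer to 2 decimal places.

163.97

By covered interest parity, F = S · (1+r_JPY/2)^(2T) / (1+r_GBP/2)^(2T)
= 167.33 × 1.035900 / 1.057150 = 167.33 × 0.979899
F = 163.97 JPY per GBP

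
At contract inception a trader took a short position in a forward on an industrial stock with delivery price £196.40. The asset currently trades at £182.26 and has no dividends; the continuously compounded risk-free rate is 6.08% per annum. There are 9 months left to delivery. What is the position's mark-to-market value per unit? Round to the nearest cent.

Current fair forward for the remaining 9 months: F = S·e^(r·T), r = 0.0608
F = 182.26 · e^(0.0608 × 9/12) = 182.26 × 1.046656 = 190.7635
Value of long forward = (F − K)·e^(−rT) = (190.7635 − 196.40) · e^(−0.0608·9/12)
= -5.6365 × 0.955424 = -5.39
Short position value = −(long value) = £5.39

£5.39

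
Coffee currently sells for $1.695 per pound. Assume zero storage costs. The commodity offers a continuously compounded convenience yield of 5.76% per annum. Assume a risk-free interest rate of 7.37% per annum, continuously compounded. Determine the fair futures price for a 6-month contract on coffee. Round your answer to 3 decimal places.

$1.709 per pound

Net carry = r + u − y = 0.0737 + 0.0000 − 0.0576 = 0.0161
F = S·e^((r+u−y)T) = 1.695 · e^(0.0161 × 6/12) = 1.695 · e^0.008050
= 1.695 × 1.008082 = $1.709 per pound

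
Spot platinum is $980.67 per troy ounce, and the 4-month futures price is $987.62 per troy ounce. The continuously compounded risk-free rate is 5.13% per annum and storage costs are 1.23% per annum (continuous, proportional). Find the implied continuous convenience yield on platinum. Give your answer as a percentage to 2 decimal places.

4.24%

F = S·e^((r+u−y)T) ⇒ (r+u−y) = ln(F/S)/T
ln(987.62/980.67) = 0.007062; /T ⇒ 0.021186
y = r + u − ln(F/S)/T = 0.0513 + 0.0123 − 0.021186 = 0.042414
y = 4.24%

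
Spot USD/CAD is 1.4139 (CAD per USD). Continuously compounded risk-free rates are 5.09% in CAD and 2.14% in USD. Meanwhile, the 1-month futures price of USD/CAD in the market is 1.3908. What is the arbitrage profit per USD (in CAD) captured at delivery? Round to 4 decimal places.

0.0266 per USD (in CAD)

Fair futures: F* = S·e^(carry·T), with carry = (r_CAD − r_USD) = 0.0509 − 0.0214 = 0.0295
F* = 1.4139 · e^(0.0295 × 1/12) = 1.4139 · e^0.002458 = 1.4139 × 1.002461 = 1.4174
Market 1.3908 < fair 1.4174: forward underpriced → reverse cash-and-carry (short spot, go long the forward).
At maturity, profit = |F_mkt − F*| = |1.3908 − 1.4174| = 0.0266 per USD (in CAD)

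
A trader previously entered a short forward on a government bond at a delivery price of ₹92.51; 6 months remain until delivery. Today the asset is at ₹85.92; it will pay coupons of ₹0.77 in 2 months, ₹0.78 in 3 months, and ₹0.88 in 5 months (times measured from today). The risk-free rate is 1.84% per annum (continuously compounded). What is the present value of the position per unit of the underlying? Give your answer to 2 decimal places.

₹8.16

PV(remaining coupons) I = 0.77·e^(−0.0184·2/12) + 0.78·e^(−0.0184·3/12) + 0.88·e^(−0.0184·5/12) = 2.4173
Current forward F = (S − I)·e^(rT) = (85.92 − 2.4173)·e^(0.0184·6/12) = 83.5027 × 1.009242 = 84.2744
Value (long) = (F − K)·e^(−rT) = (84.2744 − 92.51) × 0.990842 = -8.1602
Short position value = −(long value) = ₹8.16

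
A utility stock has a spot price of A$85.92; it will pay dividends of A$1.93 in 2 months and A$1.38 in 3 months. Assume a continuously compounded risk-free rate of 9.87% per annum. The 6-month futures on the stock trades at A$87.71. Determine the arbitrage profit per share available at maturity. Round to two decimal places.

A$0.85 per share

PV(dividends) I = 1.93·e^(−0.0987·2/12) + 1.38·e^(−0.0987·3/12) = 3.2449
Fair futures F* = (S − I)·e^(rT) = (85.92 − 3.2449)·e^0.049350 = 82.6751 × 1.050588 = 86.8575
Market A$87.71 > fair 86.8575: forward overpriced → cash-and-carry (borrow at r, buy the stock and collect the dividends, short the forward).
Profit at T = |F_mkt − F*| = |87.71 − 86.8575| = A$0.85 per share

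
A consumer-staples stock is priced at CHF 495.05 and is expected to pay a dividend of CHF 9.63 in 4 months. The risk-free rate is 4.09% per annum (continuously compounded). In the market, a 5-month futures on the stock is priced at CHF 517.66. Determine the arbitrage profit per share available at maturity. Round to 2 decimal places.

PV(dividends) I = 9.63·e^(−0.0409·4/12) = 9.4996
Fair futures F* = (S − I)·e^(rT) = (495.05 − 9.4996)·e^0.017042 = 485.5504 × 1.017188 = 493.8960
Market CHF 517.66 > fair 493.8960: forward overpriced → cash-and-carry (borrow at r, buy the stock and collect the dividends, short the forward).
Profit at T = |F_mkt − F*| = |517.66 − 493.8960| = CHF 23.76 per share

CHF 23.76 per share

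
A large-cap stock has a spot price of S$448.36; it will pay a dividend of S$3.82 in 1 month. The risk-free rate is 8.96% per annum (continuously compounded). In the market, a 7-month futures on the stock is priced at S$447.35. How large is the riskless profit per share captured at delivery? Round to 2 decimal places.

S$21.07 per share

PV(dividends) I = 3.82·e^(−0.0896·1/12) = 3.7916
Fair futures F* = (S − I)·e^(rT) = (448.36 − 3.7916)·e^0.052267 = 444.5684 × 1.053657 = 468.4226
Market S$447.35 < fair 468.4226: forward underpriced → reverse cash-and-carry (short the stock, invest proceeds at r, pay the dividends, go long the forward).
Profit at T = |F_mkt − F*| = |447.35 − 468.4226| = S$21.07 per share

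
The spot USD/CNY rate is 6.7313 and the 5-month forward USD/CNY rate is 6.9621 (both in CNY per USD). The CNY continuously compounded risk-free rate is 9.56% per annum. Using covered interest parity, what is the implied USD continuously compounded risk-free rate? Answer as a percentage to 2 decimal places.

F = S·e^((r_CNY − r_USD)T) ⇒ r_USD = r_CNY − ln(F/S)/T
ln(6.9621/6.7313) = 0.033713; /(5/12) = 0.080911
r_USD = 0.0956 − 0.080911 = 0.014689
r_USD = 1.47%

1.47%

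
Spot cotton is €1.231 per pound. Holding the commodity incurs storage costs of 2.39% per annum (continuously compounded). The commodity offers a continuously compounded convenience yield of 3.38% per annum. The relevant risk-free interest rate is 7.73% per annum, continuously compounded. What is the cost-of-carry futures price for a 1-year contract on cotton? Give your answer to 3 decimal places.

Net carry = r + u − y = 0.0773 + 0.0239 − 0.0338 = 0.0674
F = S·e^((r+u−y)T) = 1.231 · e^(0.0674 × 1) = 1.231 · e^0.067400
= 1.231 × 1.069723 = €1.317 per pound

€1.317 per pound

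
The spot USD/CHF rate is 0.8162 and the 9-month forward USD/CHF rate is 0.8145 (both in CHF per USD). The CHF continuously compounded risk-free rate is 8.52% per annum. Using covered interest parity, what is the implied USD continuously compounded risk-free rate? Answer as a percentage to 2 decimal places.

F = S·e^((r_CHF − r_USD)T) ⇒ r_USD = r_CHF − ln(F/S)/T
ln(0.8145/0.8162) = -0.002085; /(9/12) = -0.002780
r_USD = 0.0852 + 0.002780 = 0.087980
r_USD = 8.80%

8.80%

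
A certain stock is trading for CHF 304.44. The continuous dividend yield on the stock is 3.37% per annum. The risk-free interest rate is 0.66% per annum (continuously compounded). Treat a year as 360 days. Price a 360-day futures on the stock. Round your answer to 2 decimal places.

F = S·e^((r − q)T) = 304.44 · e^((0.0066 − 0.0337) × 360/360)
= 304.44 · e^-0.027100 = 304.44 × 0.973264
F = CHF 296.30

CHF 296.30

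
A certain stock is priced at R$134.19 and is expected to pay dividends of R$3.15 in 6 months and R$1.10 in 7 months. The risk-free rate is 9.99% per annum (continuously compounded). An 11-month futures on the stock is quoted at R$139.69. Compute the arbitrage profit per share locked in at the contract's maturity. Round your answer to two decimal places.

R$2.95 per share

PV(dividends) I = 3.15·e^(−0.0999·6/12) + 1.10·e^(−0.0999·7/12) = 4.0343
Fair futures F* = (S − I)·e^(rT) = (134.19 − 4.0343)·e^0.091575 = 130.1557 × 1.095899 = 142.6375
Market R$139.69 < fair 142.6375: forward underpriced → reverse cash-and-carry (short the stock, invest proceeds at r, pay the dividends, go long the forward).
Profit at T = |F_mkt − F*| = |139.69 − 142.6375| = R$2.95 per share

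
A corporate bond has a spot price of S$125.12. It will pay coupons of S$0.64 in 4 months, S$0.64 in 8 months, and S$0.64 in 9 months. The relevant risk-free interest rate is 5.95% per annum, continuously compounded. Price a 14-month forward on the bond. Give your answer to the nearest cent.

PV(coupons) I = 0.64·e^(−0.0595·4/12) + 0.64·e^(−0.0595·8/12) + 0.64·e^(−0.0595·9/12)
I = 0.6274 + 0.6151 + 0.6121 = 1.8546
F = (S − I)·e^(rT) = (125.12 − 1.8546) · e^(0.0595·14/12)
= 123.2654 · e^0.069417 = 123.2654 × 1.071883 = S$132.13

S$132.13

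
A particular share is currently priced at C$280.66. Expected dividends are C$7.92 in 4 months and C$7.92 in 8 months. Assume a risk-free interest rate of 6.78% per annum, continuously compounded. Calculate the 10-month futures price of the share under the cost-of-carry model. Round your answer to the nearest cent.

C$280.77

PV(dividends) I = 7.92·e^(−0.0678·4/12) + 7.92·e^(−0.0678·8/12)
I = 7.7430 + 7.5700 = 15.3130
F = (S − I)·e^(rT) = (280.66 − 15.3130) · e^(0.0678·10/12)
= 265.3470 · e^0.056500 = 265.3470 × 1.058127 = C$280.77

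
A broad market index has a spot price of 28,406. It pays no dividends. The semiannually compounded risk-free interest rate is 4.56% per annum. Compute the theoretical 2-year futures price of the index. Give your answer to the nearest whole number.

F = S · (1+r/2)^(2T)
= 28406 × 1.094367
F = 31,087

31,087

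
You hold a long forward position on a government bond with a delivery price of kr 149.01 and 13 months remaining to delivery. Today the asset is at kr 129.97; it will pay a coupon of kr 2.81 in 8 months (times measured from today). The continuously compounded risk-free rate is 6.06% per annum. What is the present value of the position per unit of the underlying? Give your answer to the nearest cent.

-kr 12.27

PV(remaining coupons) I = 2.81·e^(−0.0606·8/12) = 2.6987
Current forward F = (S − I)·e^(rT) = (129.97 − 2.6987)·e^(0.0606·13/12) = 127.2713 × 1.067853 = 135.9070
Value (long) = (F − K)·e^(−rT) = (135.9070 − 149.01) × 0.936459 = -12.2704
Value = -kr 12.27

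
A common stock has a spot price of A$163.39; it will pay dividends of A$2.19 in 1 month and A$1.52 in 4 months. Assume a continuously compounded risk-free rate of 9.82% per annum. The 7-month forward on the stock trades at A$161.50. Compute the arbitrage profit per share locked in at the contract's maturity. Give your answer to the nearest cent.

A$7.66 per share

PV(dividends) I = 2.19·e^(−0.0982·1/12) + 1.52·e^(−0.0982·4/12) = 3.6432
Fair forward F* = (S − I)·e^(rT) = (163.39 − 3.6432)·e^0.057283 = 159.7468 × 1.058955 = 169.1647
Market A$161.50 < fair 169.1647: forward underpriced → reverse cash-and-carry (short the stock, invest proceeds at r, pay the dividends, go long the forward).
Profit at T = |F_mkt − F*| = |161.50 − 169.1647| = A$7.66 per share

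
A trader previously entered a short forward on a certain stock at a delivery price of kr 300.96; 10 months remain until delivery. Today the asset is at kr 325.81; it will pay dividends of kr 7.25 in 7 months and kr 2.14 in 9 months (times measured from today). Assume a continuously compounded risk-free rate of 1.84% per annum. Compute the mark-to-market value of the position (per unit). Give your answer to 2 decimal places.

-kr 20.15

PV(remaining dividends) I = 7.25·e^(−0.0184·7/12) + 2.14·e^(−0.0184·9/12) = 9.2833
Current forward F = (S − I)·e^(rT) = (325.81 − 9.2833)·e^(0.0184·10/12) = 316.5267 × 1.015451 = 321.4174
Value (long) = (F − K)·e^(−rT) = (321.4174 − 300.96) × 0.984784 = 20.1461
Short position value = −(long value) = -kr 20.15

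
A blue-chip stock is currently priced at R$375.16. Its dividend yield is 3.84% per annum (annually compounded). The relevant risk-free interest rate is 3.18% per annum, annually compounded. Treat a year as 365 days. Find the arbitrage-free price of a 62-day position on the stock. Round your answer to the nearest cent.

R$374.75

F = S · (1+r)^T / (1+q)^T
= 375.16 × 1.005332 / 1.006421 = 375.16 × 0.998918
F = R$374.75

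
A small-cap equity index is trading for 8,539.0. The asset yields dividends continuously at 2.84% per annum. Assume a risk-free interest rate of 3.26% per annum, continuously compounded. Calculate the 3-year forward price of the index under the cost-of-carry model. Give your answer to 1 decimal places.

F = S·e^((r − q)T) = 8539.0 · e^((0.0326 − 0.0284) × 3)
= 8539.0 · e^0.012600 = 8539.0 × 1.012680
F = 8,647.3

8,647.3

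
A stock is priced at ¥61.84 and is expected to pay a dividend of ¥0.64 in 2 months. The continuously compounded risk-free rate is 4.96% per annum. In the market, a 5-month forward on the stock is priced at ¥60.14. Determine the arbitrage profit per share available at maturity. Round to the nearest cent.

PV(dividends) I = 0.64·e^(−0.0496·2/12) = 0.6347
Fair forward F* = (S − I)·e^(rT) = (61.84 − 0.6347)·e^0.020667 = 61.2053 × 1.020882 = 62.4834
Market ¥60.14 < fair 62.4834: forward underpriced → reverse cash-and-carry (short the stock, invest proceeds at r, pay the dividends, go long the forward).
Profit at T = |F_mkt − F*| = |60.14 − 62.4834| = ¥2.34 per share

¥2.34 per share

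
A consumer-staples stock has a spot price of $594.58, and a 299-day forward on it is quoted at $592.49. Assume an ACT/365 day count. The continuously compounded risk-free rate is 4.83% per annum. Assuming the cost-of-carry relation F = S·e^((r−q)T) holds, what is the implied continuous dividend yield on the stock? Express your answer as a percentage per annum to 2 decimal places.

From F = S·e^((r−q)T): (r − q) = ln(F/S)/T
ln(592.49/594.58) = ln(0.996485) = -0.003521
(r − q) = -0.003521 / (299/365) = -0.004298
q = r − ln(F/S)/T = 0.0483 + 0.004298 = 0.052598
q = 5.26%

5.26%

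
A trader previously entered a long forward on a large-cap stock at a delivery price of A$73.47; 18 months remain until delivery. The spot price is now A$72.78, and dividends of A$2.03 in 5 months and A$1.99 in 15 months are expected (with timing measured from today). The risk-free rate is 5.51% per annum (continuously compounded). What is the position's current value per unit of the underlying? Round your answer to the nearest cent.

A$1.30

PV(remaining dividends) I = 2.03·e^(−0.0551·5/12) + 1.99·e^(−0.0551·15/12) = 3.8415
Current forward F = (S − I)·e^(rT) = (72.78 − 3.8415)·e^(0.0551·18/12) = 68.9385 × 1.086162 = 74.8784
Value (long) = (F − K)·e^(−rT) = (74.8784 − 73.47) × 0.920673 = 1.2967
Value = A$1.30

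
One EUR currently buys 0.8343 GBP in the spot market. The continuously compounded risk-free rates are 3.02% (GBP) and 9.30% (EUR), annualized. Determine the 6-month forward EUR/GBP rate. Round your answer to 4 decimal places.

F = S·e^((r_GBP − r_EUR)T) = 0.8343 · e^((0.0302 − 0.0930) × 6/12)
= 0.8343 · e^-0.031400 = 0.8343 × 0.969088
F = 0.8085 GBP per EUR

0.8085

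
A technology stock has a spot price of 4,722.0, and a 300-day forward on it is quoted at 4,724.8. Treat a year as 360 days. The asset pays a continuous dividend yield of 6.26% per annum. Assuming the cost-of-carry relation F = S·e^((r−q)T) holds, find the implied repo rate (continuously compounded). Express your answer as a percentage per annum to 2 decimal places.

From F = S·e^((r−q)T): (r − q) = ln(F/S)/T
ln(4724.8/4722.0) = ln(1.000593) = 0.000593
(r − q) = 0.000593 / (300/360) = 0.000712
r = ln(F/S)/T + q = 0.000712 + 0.0626 = 0.063312
r = 6.33%

6.33%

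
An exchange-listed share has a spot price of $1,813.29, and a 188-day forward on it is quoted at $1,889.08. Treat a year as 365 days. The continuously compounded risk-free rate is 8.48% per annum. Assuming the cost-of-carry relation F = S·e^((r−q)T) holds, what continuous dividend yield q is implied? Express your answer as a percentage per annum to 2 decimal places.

From F = S·e^((r−q)T): (r − q) = ln(F/S)/T
ln(1889.08/1813.29) = ln(1.041797) = 0.040947
(r − q) = 0.040947 / (188/365) = 0.079498
q = r − ln(F/S)/T = 0.0848 − 0.079498 = 0.005302
q = 0.53%

0.53%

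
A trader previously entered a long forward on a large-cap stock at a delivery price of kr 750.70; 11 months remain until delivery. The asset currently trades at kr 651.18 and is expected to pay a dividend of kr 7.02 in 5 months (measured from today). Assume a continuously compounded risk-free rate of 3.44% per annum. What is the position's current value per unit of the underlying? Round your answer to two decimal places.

PV(remaining dividends) I = 7.02·e^(−0.0344·5/12) = 6.9201
Current forward F = (S − I)·e^(rT) = (651.18 − 6.9201)·e^(0.0344·11/12) = 644.2599 × 1.032036 = 664.8994
Value (long) = (F − K)·e^(−rT) = (664.8994 − 750.70) × 0.968959 = -83.1373
Value = -kr 83.14

-kr 83.14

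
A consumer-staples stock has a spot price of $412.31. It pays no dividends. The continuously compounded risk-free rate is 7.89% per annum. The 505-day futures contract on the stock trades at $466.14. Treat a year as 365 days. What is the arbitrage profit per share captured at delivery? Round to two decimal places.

Fair futures: F* = S·e^(carry·T), with carry = r = 0.0789
F* = 412.31 · e^(0.0789 × 505/365) = 412.31 · e^0.109163 = 412.31 × 1.115344 = $459.8675
Market $466.14 > fair $459.8675: forward overpriced → cash-and-carry (buy spot, short the forward).
At maturity, profit = |F_mkt − F*| = |466.14 − 459.8675| = $6.27 per share

$6.27 per share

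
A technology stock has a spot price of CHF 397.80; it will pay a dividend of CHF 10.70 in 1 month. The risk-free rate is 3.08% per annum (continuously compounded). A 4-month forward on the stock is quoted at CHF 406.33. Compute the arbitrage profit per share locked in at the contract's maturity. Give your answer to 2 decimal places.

CHF 15.21 per share

PV(dividends) I = 10.70·e^(−0.0308·1/12) = 10.6726
Fair forward F* = (S − I)·e^(rT) = (397.80 − 10.6726)·e^0.010267 = 387.1274 × 1.010320 = 391.1226
Market CHF 406.33 > fair 391.1226: forward overpriced → cash-and-carry (borrow at r, buy the stock and collect the dividends, short the forward).
Profit at T = |F_mkt − F*| = |406.33 − 391.1226| = CHF 15.21 per share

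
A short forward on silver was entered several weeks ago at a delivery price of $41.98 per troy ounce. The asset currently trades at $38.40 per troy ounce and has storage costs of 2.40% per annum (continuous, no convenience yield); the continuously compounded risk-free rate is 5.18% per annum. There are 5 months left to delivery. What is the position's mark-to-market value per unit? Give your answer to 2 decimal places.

Current fair forward for the remaining 5 months: F = S·e^((r + u)·T), (r + u) = 0.0518 + 0.0240 = 0.0758
F = 38.40 · e^(0.0758 × 5/12) = 38.40 × 1.032087 = 39.6321
Value of long forward = (F − K)·e^(−rT) = (39.6321 − 41.98) · e^(−0.0518·5/12)
= -2.3479 × 0.978648 = -2.30
Short position value = −(long value) = $2.30

$2.30 per troy ounce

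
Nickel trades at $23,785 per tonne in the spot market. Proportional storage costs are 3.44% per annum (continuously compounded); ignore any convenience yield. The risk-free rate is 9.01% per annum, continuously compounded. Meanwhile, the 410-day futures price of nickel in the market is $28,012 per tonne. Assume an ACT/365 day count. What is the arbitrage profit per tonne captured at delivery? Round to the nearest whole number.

$657 per tonne

Fair futures: F* = S·e^(carry·T), with carry = (r + u) = 0.0901 + 0.0344 = 0.1245
F* = 23785 · e^(0.1245 × 410/365) = 23785 · e^0.139849 = 23785 × 1.150100 = $27355.1285
Market $28012 > fair $27355.1285: forward overpriced → cash-and-carry (buy spot, short the forward).
At maturity, profit = |F_mkt − F*| = |28012 − 27355.1285| = $657 per tonne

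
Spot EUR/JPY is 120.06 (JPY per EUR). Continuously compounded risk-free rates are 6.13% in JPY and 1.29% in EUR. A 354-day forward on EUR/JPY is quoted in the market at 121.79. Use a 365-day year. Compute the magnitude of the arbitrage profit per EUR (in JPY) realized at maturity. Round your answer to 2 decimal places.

4.04 per EUR (in JPY)

Fair forward: F* = S·e^(carry·T), with carry = (r_JPY − r_EUR) = 0.0613 − 0.0129 = 0.0484
F* = 120.06 · e^(0.0484 × 354/365) = 120.06 · e^0.046941 = 120.06 × 1.048060 = 125.8301
Market 121.79 < fair 125.8301: forward underpriced → reverse cash-and-carry (short spot, go long the forward).
At maturity, profit = |F_mkt − F*| = |121.79 − 125.8301| = 4.04 per EUR (in JPY)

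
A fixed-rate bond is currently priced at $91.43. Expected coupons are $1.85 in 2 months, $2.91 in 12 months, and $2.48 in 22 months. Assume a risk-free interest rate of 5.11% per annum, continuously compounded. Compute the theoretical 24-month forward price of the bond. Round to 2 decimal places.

PV(coupons) I = 1.85·e^(−0.0511·2/12) + 2.91·e^(−0.0511·12/12) + 2.48·e^(−0.0511·22/12)
I = 1.8343 + 2.7650 + 2.2582 = 6.8575
F = (S − I)·e^(rT) = (91.43 − 6.8575) · e^(0.0511·24/12)
= 84.5725 · e^0.102200 = 84.5725 × 1.107605 = $93.67

$93.67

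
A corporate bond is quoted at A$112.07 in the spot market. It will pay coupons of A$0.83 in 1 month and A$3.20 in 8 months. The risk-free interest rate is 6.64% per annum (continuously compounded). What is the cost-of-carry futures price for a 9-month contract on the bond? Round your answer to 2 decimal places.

A$113.71

PV(coupons) I = 0.83·e^(−0.0664·1/12) + 3.20·e^(−0.0664·8/12)
I = 0.8254 + 3.0614 = 3.8868
F = (S − I)·e^(rT) = (112.07 − 3.8868) · e^(0.0664·9/12)
= 108.1832 · e^0.049800 = 108.1832 × 1.051061 = A$113.71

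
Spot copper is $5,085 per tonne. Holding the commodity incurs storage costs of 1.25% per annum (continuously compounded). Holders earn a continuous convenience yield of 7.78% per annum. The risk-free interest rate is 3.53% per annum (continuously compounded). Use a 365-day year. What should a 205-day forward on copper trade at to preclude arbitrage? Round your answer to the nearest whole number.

Net carry = r + u − y = 0.0353 + 0.0125 − 0.0778 = -0.0300
F = S·e^((r+u−y)T) = 5085 · e^(-0.0300 × 205/365) = 5085 · e^-0.016849
= 5085 × 0.983292 = $5,000 per tonne

$5,000 per tonne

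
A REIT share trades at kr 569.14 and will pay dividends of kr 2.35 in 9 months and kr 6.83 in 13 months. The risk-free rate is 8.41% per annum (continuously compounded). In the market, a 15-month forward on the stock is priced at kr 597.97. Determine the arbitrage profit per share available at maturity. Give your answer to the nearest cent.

kr 24.88 per share

PV(dividends) I = 2.35·e^(−0.0841·9/12) + 6.83·e^(−0.0841·13/12) = 8.4416
Fair forward F* = (S − I)·e^(rT) = (569.14 − 8.4416)·e^0.105125 = 560.6984 × 1.110849 = 622.8513
Market kr 597.97 < fair 622.8513: forward underpriced → reverse cash-and-carry (short the stock, invest proceeds at r, pay the dividends, go long the forward).
Profit at T = |F_mkt − F*| = |597.97 − 622.8513| = kr 24.88 per share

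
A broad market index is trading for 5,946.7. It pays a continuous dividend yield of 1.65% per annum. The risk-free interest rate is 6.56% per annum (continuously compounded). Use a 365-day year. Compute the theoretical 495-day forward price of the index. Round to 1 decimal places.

F = S·e^((r − q)T) = 5946.7 · e^((0.0656 − 0.0165) × 495/365)
= 5946.7 · e^0.066588 = 5946.7 × 1.068855
F = 6,356.2

6,356.2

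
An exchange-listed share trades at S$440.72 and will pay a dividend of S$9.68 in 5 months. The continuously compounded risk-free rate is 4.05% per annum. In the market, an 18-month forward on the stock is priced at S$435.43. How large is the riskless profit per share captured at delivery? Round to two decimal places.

PV(dividends) I = 9.68·e^(−0.0405·5/12) = 9.5180
Fair forward F* = (S − I)·e^(rT) = (440.72 − 9.5180)·e^0.060750 = 431.2020 × 1.062633 = 458.2095
Market S$435.43 < fair 458.2095: forward underpriced → reverse cash-and-carry (short the stock, invest proceeds at r, pay the dividends, go long the forward).
Profit at T = |F_mkt − F*| = |435.43 − 458.2095| = S$22.78 per share

S$22.78 per share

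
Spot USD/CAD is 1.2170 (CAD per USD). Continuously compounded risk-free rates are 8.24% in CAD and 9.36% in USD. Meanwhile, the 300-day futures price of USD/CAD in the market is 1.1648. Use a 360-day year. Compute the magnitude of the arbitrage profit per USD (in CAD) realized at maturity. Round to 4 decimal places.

Fair futures: F* = S·e^(carry·T), with carry = (r_CAD − r_USD) = 0.0824 − 0.0936 = -0.0112
F* = 1.2170 · e^(-0.0112 × 300/360) = 1.2170 · e^-0.009333 = 1.2170 × 0.990710 = 1.2057
Market 1.1648 < fair 1.2057: forward underpriced → reverse cash-and-carry (short spot, go long the forward).
At maturity, profit = |F_mkt − F*| = |1.1648 − 1.2057| = 0.0409 per USD (in CAD)

0.0409 per USD (in CAD)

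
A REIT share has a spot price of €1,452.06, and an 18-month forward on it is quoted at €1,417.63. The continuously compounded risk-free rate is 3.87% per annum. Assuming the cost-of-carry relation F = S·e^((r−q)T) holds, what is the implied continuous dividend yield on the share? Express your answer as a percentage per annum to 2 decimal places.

5.47%

From F = S·e^((r−q)T): (r − q) = ln(F/S)/T
ln(1417.63/1452.06) = ln(0.976289) = -0.023997
(r − q) = -0.023997 / (18/12) = -0.015998
q = r − ln(F/S)/T = 0.0387 + 0.015998 = 0.054698
q = 5.47%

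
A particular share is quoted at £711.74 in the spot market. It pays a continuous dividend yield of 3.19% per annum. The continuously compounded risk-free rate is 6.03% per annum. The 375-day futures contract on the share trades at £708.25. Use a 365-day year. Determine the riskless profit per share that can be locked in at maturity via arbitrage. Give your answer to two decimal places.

Fair futures: F* = S·e^(carry·T), with carry = (r − q) = 0.0603 − 0.0319 = 0.0284
F* = 711.74 · e^(0.0284 × 375/365) = 711.74 · e^0.029178 = 711.74 × 1.029608 = £732.8132
Market £708.25 < fair £732.8132: forward underpriced → reverse cash-and-carry (short spot, go long the forward).
At maturity, profit = |F_mkt − F*| = |708.25 − 732.8132| = £24.56 per share

£24.56 per share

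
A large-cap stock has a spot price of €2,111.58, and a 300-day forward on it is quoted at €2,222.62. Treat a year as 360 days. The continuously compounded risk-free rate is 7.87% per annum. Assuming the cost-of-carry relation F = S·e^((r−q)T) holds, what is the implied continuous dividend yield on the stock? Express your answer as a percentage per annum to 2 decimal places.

1.72%

From F = S·e^((r−q)T): (r − q) = ln(F/S)/T
ln(2222.62/2111.58) = ln(1.052586) = 0.051250
(r − q) = 0.051250 / (300/360) = 0.061500
q = r − ln(F/S)/T = 0.0787 − 0.061500 = 0.017200
q = 1.72%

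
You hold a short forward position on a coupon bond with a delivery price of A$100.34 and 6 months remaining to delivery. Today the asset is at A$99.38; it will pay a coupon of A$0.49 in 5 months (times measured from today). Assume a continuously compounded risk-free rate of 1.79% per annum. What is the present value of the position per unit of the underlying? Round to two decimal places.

PV(remaining coupons) I = 0.49·e^(−0.0179·5/12) = 0.4864
Current forward F = (S − I)·e^(rT) = (99.38 − 0.4864)·e^(0.0179·6/12) = 98.8936 × 1.008990 = 99.7827
Value (long) = (F − K)·e^(−rT) = (99.7827 − 100.34) × 0.991090 = -0.5523
Short position value = −(long value) = A$0.55

A$0.55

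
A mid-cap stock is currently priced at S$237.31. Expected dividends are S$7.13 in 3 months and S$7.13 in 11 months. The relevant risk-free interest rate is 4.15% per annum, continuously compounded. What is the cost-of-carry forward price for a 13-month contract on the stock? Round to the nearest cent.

PV(dividends) I = 7.13·e^(−0.0415·3/12) + 7.13·e^(−0.0415·11/12)
I = 7.0564 + 6.8639 = 13.9203
F = (S − I)·e^(rT) = (237.31 − 13.9203) · e^(0.0415·13/12)
= 223.3897 · e^0.044958 = 223.3897 × 1.045984 = S$233.66

S$233.66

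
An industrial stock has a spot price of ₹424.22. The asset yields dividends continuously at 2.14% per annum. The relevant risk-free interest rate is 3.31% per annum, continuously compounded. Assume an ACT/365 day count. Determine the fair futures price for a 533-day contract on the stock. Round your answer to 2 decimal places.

₹431.53

F = S·e^((r − q)T) = 424.22 · e^((0.0331 − 0.0214) × 533/365)
= 424.22 · e^0.017085 = 424.22 × 1.017232
F = ₹431.53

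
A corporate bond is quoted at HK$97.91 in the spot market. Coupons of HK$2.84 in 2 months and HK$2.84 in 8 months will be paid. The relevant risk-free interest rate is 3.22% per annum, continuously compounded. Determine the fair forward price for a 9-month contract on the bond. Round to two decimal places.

HK$94.56

PV(coupons) I = 2.84·e^(−0.0322·2/12) + 2.84·e^(−0.0322·8/12)
I = 2.8248 + 2.7797 = 5.6045
F = (S − I)·e^(rT) = (97.91 − 5.6045) · e^(0.0322·9/12)
= 92.3055 · e^0.024150 = 92.3055 × 1.024444 = HK$94.56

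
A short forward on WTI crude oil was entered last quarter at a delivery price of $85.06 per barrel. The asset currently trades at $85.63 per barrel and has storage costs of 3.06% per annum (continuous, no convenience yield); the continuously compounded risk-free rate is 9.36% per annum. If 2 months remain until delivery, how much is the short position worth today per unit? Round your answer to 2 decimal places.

Current fair forward for the remaining 2 months: F = S·e^((r + u)·T), (r + u) = 0.0936 + 0.0306 = 0.1242
F = 85.63 · e^(0.1242 × 2/12) = 85.63 × 1.020916 = 87.4210
Value of long forward = (F − K)·e^(−rT) = (87.4210 − 85.06) · e^(−0.0936·2/12)
= 2.3610 × 0.984521 = 2.32
Short position value = −(long value) = -$2.32

-$2.32 per barrel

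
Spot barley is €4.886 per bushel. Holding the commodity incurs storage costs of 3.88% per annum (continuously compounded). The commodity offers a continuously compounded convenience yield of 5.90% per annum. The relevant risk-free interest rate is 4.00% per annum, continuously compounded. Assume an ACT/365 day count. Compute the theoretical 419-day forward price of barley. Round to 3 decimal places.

€4.998 per bushel

Net carry = r + u − y = 0.0400 + 0.0388 − 0.0590 = 0.0198
F = S·e^((r+u−y)T) = 4.886 · e^(0.0198 × 419/365) = 4.886 · e^0.022729
= 4.886 × 1.022989 = €4.998 per bushel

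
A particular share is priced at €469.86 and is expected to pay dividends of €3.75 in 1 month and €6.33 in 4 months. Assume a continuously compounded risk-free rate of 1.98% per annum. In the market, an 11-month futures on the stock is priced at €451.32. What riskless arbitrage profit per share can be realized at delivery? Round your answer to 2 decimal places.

€16.93 per share

PV(dividends) I = 3.75·e^(−0.0198·1/12) + 6.33·e^(−0.0198·4/12) = 10.0322
Fair futures F* = (S − I)·e^(rT) = (469.86 − 10.0322)·e^0.018150 = 459.8278 × 1.018316 = 468.2500
Market €451.32 < fair 468.2500: forward underpriced → reverse cash-and-carry (short the stock, invest proceeds at r, pay the dividends, go long the forward).
Profit at T = |F_mkt − F*| = |451.32 − 468.2500| = €16.93 per share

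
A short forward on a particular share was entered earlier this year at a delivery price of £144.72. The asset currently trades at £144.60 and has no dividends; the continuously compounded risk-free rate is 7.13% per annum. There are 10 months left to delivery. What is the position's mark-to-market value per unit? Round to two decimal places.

-£8.23

Current fair forward for the remaining 10 months: F = S·e^(r·T), r = 0.0713
F = 144.60 · e^(0.0713 × 10/12) = 144.60 × 1.061217 = 153.4520
Value of long forward = (F − K)·e^(−rT) = (153.4520 − 144.72) · e^(−0.0713·10/12)
= 8.7320 × 0.942314 = 8.23
Short position value = −(long value) = -£8.23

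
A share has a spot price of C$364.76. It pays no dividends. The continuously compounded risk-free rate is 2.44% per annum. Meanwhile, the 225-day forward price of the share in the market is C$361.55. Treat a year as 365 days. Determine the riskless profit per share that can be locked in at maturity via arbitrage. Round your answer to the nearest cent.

C$8.74 per share

Fair forward: F* = S·e^(carry·T), with carry = r = 0.0244
F* = 364.76 · e^(0.0244 × 225/365) = 364.76 · e^0.015041 = 364.76 × 1.015155 = C$370.2879
Market C$361.55 < fair C$370.2879: forward underpriced → reverse cash-and-carry (short spot, go long the forward).
At maturity, profit = |F_mkt − F*| = |361.55 − 370.2879| = C$8.74 per share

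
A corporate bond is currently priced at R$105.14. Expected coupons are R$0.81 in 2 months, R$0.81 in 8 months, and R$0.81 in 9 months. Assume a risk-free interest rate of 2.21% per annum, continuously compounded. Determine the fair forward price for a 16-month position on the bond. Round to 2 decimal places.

R$105.81

PV(coupons) I = 0.81·e^(−0.0221·2/12) + 0.81·e^(−0.0221·8/12) + 0.81·e^(−0.0221·9/12)
I = 0.8070 + 0.7982 + 0.7967 = 2.4019
F = (S − I)·e^(rT) = (105.14 − 2.4019) · e^(0.0221·16/12)
= 102.7381 · e^0.029467 = 102.7381 × 1.029905 = R$105.81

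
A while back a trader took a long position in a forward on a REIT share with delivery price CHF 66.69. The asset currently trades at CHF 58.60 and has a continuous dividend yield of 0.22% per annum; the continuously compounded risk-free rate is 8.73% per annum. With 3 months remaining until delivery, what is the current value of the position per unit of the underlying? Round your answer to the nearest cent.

Current fair forward for the remaining 3 months: F = S·e^((r − q)·T), (r − q) = 0.0873 − 0.0022 = 0.0851
F = 58.60 · e^(0.0851 × 3/12) = 58.60 × 1.021503 = 59.8601
Value of long forward = (F − K)·e^(−rT) = (59.8601 − 66.69) · e^(−0.0873·3/12)
= -6.8299 × 0.978411 = -6.68

-CHF 6.68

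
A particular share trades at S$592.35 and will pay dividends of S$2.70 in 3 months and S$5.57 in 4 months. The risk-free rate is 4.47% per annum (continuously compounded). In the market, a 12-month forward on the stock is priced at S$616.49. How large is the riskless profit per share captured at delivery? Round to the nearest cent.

PV(dividends) I = 2.70·e^(−0.0447·3/12) + 5.57·e^(−0.0447·4/12) = 8.1576
Fair forward F* = (S − I)·e^(rT) = (592.35 − 8.1576)·e^0.044700 = 584.1924 × 1.045714 = 610.8982
Market S$616.49 > fair 610.8982: forward overpriced → cash-and-carry (borrow at r, buy the stock and collect the dividends, short the forward).
Profit at T = |F_mkt − F*| = |616.49 − 610.8982| = S$5.59 per share

S$5.59 per share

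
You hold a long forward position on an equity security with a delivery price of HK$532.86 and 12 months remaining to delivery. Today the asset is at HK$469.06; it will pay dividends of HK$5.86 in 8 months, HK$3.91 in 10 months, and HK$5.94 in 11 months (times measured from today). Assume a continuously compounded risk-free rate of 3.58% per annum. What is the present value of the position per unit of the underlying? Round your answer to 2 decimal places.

PV(remaining dividends) I = 5.86·e^(−0.0358·8/12) + 3.91·e^(−0.0358·10/12) + 5.94·e^(−0.0358·11/12) = 15.2651
Current forward F = (S − I)·e^(rT) = (469.06 − 15.2651)·e^(0.0358·12/12) = 453.7949 × 1.036449 = 470.3353
Value (long) = (F − K)·e^(−rT) = (470.3353 − 532.86) × 0.964833 = -60.3259
Value = -HK$60.33

-HK$60.33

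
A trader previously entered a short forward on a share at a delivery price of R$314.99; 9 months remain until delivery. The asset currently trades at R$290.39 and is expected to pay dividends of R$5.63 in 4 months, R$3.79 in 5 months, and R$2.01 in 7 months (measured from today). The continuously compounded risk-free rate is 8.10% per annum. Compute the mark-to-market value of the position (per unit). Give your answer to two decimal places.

R$17.10

PV(remaining dividends) I = 5.63·e^(−0.0810·4/12) + 3.79·e^(−0.0810·5/12) + 2.01·e^(−0.0810·7/12) = 11.0615
Current forward F = (S − I)·e^(rT) = (290.39 − 11.0615)·e^(0.0810·9/12) = 279.3285 × 1.062633 = 296.8237
Value (long) = (F − K)·e^(−rT) = (296.8237 − 314.99) × 0.941058 = -17.0955
Short position value = −(long value) = R$17.10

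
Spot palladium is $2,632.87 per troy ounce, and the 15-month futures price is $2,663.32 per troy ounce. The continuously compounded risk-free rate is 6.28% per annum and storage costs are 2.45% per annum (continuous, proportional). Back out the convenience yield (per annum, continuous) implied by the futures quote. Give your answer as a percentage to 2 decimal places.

F = S·e^((r+u−y)T) ⇒ (r+u−y) = ln(F/S)/T
ln(2663.32/2632.87) = 0.011499; /T ⇒ 0.009199
y = r + u − ln(F/S)/T = 0.0628 + 0.0245 − 0.009199 = 0.078101
y = 7.81%

7.81%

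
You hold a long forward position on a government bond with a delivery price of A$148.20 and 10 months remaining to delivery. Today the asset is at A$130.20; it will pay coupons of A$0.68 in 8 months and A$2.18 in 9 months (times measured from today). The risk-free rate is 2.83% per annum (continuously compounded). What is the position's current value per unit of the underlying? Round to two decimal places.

PV(remaining coupons) I = 0.68·e^(−0.0283·8/12) + 2.18·e^(−0.0283·9/12) = 2.8015
Current forward F = (S − I)·e^(rT) = (130.20 − 2.8015)·e^(0.0283·10/12) = 127.3985 × 1.023864 = 130.4387
Value (long) = (F − K)·e^(−rT) = (130.4387 − 148.20) × 0.976693 = -17.3473
Value = -A$17.35

-A$17.35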